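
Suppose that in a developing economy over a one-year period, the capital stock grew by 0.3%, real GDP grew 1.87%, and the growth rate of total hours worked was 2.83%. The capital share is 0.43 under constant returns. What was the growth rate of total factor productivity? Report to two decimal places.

Labor's share = 1 − 0.43 = 0.57.
The capital stock: 0.43 × 0.3 = 0.129 pp.
Total hours worked: 0.57 × 2.83 = 1.6131 pp.
TFP growth = 1.87 − 1.7421 = 0.1279%.

Total factor productivity grew 0.13%.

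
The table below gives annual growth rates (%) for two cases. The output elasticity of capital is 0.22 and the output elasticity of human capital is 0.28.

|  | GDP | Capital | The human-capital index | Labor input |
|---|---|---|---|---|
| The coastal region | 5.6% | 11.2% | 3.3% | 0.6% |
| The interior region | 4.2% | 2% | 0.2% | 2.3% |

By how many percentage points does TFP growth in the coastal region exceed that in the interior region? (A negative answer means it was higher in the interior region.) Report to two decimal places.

Labor's share = 1 − 0.22 − 0.28 = 0.5.
The coastal region: TFP = 5.6 − 2.464 − 0.924 − 0.3 = 1.912%.
The interior region: TFP = 4.2 − 0.44 − 0.056 − 1.15 = 2.554%.
Difference = 1.912 − (2.554) = -0.642 pp.

-0.64 percentage points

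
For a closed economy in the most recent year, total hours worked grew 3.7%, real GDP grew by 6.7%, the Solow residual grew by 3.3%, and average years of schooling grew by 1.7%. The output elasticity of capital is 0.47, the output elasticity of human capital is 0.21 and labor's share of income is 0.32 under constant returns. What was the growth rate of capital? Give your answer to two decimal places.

3.96%

Labor's share = 1 − 0.47 − 0.21 = 0.32.
gY = gA + 0.21×1.7 + 0.32×3.7 + 0.47×g.
0.47×g = 6.7 − 3.3 − 1.541 = 1.859.
g = 1.859 / 0.47 = 3.9553%.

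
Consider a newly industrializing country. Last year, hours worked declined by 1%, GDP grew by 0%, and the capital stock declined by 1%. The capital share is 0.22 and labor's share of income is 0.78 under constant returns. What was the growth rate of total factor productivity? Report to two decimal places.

Labor's share = 1 − 0.22 = 0.78.
The capital stock: 0.22 × (-1) = -0.22 pp.
Hours worked: 0.78 × (-1) = -0.78 pp.
TFP growth = 0 + 1 = 1%.

Total factor productivity grew 1.00%.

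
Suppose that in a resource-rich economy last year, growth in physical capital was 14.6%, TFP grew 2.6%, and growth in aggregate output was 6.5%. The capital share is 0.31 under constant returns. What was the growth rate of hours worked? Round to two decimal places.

-0.91%

Labor's share = 1 − 0.31 = 0.69.
gY = gA + 0.31×14.6 + 0.69×g.
0.69×g = 6.5 − 2.6 − 4.526 = -0.626.
g = -0.626 / 0.69 = -0.9072%.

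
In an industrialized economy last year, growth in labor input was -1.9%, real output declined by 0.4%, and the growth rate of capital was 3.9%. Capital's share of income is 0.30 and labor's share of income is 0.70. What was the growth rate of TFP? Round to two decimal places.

Labor's share = 1 − 0.3 = 0.7.
Capital: 0.3 × 3.9 = 1.17 pp.
Labor input: 0.7 × (-1.9) = -1.33 pp.
TFP growth = -0.4 + 0.16 = -0.24%.

-0.24%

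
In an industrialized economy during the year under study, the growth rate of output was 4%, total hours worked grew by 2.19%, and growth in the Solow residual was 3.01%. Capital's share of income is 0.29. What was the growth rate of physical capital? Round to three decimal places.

Labor's share = 1 − 0.29 = 0.71.
gY = gA + 0.71×2.19 + 0.29×g.
0.29×g = 4 − 3.01 − 1.5549 = -0.5649.
g = -0.5649 / 0.29 = -1.94793%.

-1.948%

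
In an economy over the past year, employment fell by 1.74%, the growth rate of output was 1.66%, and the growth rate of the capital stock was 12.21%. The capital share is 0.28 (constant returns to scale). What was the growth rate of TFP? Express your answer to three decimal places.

-0.506%

Labor's share = 1 − 0.28 = 0.72.
The capital stock: 0.28 × 12.21 = 3.4188 pp.
Employment: 0.72 × (-1.74) = -1.2528 pp.
TFP growth = 1.66 − 2.166 = -0.506%.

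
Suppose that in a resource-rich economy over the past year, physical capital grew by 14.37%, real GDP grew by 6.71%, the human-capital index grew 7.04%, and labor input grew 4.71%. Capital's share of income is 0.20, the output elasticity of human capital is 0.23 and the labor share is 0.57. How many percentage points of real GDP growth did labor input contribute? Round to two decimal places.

2.68 pp

Labor's share = 1 − 0.2 − 0.23 = 0.57.
Contribution = share × growth = 0.57 × 4.71 = 2.6847 pp.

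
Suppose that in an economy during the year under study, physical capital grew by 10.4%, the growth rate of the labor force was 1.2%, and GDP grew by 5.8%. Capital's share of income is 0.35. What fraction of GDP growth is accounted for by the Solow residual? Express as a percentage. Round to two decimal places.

The Solow residual accounted for 23.79% of growth.

Labor's share = 1 − 0.35 = 0.65.
Physical capital: 0.35 × 10.4 = 3.64 pp.
The labor force: 0.65 × 1.2 = 0.78 pp.
TFP growth = 5.8 − 4.42 = 1.38%.
TFP share of growth = 1.38 / 5.8 × 100 = 23.7931%.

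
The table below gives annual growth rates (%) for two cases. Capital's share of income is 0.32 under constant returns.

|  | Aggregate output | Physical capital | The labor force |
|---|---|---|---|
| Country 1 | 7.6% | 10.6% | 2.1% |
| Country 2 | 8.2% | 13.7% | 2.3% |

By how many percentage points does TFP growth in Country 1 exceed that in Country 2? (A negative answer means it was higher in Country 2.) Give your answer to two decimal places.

Labor's share = 1 − 0.32 = 0.68.
Country 1: TFP = 7.6 − 3.392 − 1.428 = 2.78%.
Country 2: TFP = 8.2 − 4.384 − 1.564 = 2.252%.
Difference = 2.78 − (2.252) = 0.528 pp.

0.53 percentage points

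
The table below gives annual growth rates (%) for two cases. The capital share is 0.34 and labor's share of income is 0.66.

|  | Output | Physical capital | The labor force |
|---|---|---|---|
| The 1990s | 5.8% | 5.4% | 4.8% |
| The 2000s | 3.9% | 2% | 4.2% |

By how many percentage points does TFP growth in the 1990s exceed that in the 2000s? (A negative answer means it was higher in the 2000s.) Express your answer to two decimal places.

Labor's share = 1 − 0.34 = 0.66.
The 1990s: TFP = 5.8 − 1.836 − 3.168 = 0.796%.
The 2000s: TFP = 3.9 − 0.68 − 2.772 = 0.448%.
Difference = 0.796 − (0.448) = 0.348 pp.

0.35 percentage points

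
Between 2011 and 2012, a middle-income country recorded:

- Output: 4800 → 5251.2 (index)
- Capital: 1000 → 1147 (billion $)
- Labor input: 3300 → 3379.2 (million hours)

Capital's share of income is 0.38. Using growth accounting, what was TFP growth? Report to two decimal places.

Output growth = (5251.2 − 4800) / 4800 = 9.4%.
Capital growth = (1147 − 1000) / 1000 = 14.7%.
Labor input growth = (3379.2 − 3300) / 3300 = 2.4%.
Labor's share = 1 − 0.38 = 0.62.
Capital: 0.38 × 14.7 = 5.586 pp.
Labor input: 0.62 × 2.4 = 1.488 pp.
TFP growth = 9.4 − 7.074 = 2.326%.

TFP grew 2.33%.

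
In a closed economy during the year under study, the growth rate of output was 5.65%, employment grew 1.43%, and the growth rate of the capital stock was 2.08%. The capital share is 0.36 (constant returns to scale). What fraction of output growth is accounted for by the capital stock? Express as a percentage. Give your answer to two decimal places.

13.25%

The capital stock contributed 0.36 × 2.08 = 0.7488 pp.
Share of growth = 0.7488 / 5.65 × 100 = 13.2531%.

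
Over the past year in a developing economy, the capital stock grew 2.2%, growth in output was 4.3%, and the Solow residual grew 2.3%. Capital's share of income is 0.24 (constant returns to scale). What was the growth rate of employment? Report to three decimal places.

Labor's share = 1 − 0.24 = 0.76.
gY = gA + 0.24×2.2 + 0.76×g.
0.76×g = 4.3 − 2.3 − 0.528 = 1.472.
g = 1.472 / 0.76 = 1.93684%.

1.937%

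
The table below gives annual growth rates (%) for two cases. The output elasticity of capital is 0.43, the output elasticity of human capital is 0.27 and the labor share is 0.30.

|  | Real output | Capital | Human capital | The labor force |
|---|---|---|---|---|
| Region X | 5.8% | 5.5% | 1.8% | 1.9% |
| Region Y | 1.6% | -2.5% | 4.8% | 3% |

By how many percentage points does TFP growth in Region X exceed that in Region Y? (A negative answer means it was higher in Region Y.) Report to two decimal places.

1.90 percentage points

Labor's share = 1 − 0.43 − 0.27 = 0.3.
Region X: TFP = 5.8 − 2.365 − 0.486 − 0.57 = 2.379%.
Region Y: TFP = 1.6 + 1.075 − 1.296 − 0.9 = 0.479%.
Difference = 2.379 − (0.479) = 1.9 pp.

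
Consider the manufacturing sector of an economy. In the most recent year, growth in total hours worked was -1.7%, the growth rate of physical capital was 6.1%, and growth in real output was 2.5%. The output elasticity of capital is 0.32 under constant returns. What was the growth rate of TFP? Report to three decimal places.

Labor's share = 1 − 0.32 = 0.68.
Physical capital: 0.32 × 6.1 = 1.952 pp.
Total hours worked: 0.68 × (-1.7) = -1.156 pp.
TFP growth = 2.5 − 0.796 = 1.704%.

TFP growth was 1.704%.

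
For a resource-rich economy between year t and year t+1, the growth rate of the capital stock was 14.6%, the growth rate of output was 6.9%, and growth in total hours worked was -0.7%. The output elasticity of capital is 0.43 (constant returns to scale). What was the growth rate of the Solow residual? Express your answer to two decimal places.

1.02%

Labor's share = 1 − 0.43 = 0.57.
The capital stock: 0.43 × 14.6 = 6.278 pp.
Total hours worked: 0.57 × (-0.7) = -0.399 pp.
TFP growth = 6.9 − 5.879 = 1.021%.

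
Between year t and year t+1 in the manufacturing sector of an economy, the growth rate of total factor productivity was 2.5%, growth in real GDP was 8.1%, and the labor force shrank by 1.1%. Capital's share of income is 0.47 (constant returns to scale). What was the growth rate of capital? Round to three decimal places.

13.155%

Labor's share = 1 − 0.47 = 0.53.
gY = gA + 0.53×(-1.1) + 0.47×g.
0.47×g = 8.1 − 2.5 + 0.583 = 6.183.
g = 6.183 / 0.47 = 13.15532%.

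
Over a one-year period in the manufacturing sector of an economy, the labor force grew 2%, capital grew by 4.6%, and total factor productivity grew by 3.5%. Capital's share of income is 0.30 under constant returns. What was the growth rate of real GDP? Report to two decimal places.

Labor's share = 1 − 0.3 = 0.7.
Capital: 0.3 × 4.6 = 1.38 pp.
The labor force: 0.7 × 2 = 1.4 pp.
Output growth = 3.5 + 2.78 = 6.28%.

6.28%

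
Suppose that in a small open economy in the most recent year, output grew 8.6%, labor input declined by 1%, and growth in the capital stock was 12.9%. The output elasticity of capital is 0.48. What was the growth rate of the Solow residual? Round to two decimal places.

2.93%

Labor's share = 1 − 0.48 = 0.52.
The capital stock: 0.48 × 12.9 = 6.192 pp.
Labor input: 0.52 × (-1) = -0.52 pp.
TFP growth = 8.6 − 5.672 = 2.928%.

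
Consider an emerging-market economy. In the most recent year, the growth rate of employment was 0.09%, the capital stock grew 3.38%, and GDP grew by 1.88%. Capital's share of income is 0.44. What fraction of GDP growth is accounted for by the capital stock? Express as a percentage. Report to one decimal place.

The capital stock accounted for 79.1% of growth.

The capital stock contributed 0.44 × 3.38 = 1.4872 pp.
Share of growth = 1.4872 / 1.88 × 100 = 79.106%.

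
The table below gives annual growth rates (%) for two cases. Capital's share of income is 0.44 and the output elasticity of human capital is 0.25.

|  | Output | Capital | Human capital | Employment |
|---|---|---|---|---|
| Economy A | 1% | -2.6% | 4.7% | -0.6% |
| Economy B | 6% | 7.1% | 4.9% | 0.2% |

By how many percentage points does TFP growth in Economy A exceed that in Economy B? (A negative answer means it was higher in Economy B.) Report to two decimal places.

Labor's share = 1 − 0.44 − 0.25 = 0.31.
Economy A: TFP = 1 + 1.144 − 1.175 + 0.186 = 1.155%.
Economy B: TFP = 6 − 3.124 − 1.225 − 0.062 = 1.589%.
Difference = 1.155 − (1.589) = -0.434 pp.

-0.43 percentage points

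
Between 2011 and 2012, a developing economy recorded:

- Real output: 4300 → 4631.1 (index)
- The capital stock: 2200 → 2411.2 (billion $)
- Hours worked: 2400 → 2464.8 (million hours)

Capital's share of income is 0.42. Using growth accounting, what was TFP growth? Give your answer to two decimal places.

Real output growth = (4631.1 − 4300) / 4300 = 7.7%.
The capital stock growth = (2411.2 − 2200) / 2200 = 9.6%.
Hours worked growth = (2464.8 − 2400) / 2400 = 2.7%.
Labor's share = 1 − 0.42 = 0.58.
The capital stock: 0.42 × 9.6 = 4.032 pp.
Hours worked: 0.58 × 2.7 = 1.566 pp.
TFP growth = 7.7 − 5.598 = 2.102%.

2.10%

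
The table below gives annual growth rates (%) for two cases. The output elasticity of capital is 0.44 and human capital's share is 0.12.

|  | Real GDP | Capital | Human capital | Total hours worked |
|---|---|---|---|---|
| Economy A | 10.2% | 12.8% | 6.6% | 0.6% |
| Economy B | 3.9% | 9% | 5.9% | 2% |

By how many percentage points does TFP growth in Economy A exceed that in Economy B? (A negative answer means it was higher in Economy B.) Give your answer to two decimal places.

Labor's share = 1 − 0.44 − 0.12 = 0.44.
Economy A: TFP = 10.2 − 5.632 − 0.792 − 0.264 = 3.512%.
Economy B: TFP = 3.9 − 3.96 − 0.708 − 0.88 = -1.648%.
Difference = 3.512 − (-1.648) = 5.16 pp.

5.16 percentage points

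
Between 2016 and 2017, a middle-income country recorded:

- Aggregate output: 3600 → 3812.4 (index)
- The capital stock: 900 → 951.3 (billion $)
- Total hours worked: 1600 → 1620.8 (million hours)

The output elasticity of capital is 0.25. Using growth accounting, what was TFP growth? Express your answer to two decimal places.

3.50%

Aggregate output growth = (3812.4 − 3600) / 3600 = 5.9%.
The capital stock growth = (951.3 − 900) / 900 = 5.7%.
Total hours worked growth = (1620.8 − 1600) / 1600 = 1.3%.
Labor's share = 1 − 0.25 = 0.75.
The capital stock: 0.25 × 5.7 = 1.425 pp.
Total hours worked: 0.75 × 1.3 = 0.975 pp.
TFP growth = 5.9 − 2.4 = 3.5%.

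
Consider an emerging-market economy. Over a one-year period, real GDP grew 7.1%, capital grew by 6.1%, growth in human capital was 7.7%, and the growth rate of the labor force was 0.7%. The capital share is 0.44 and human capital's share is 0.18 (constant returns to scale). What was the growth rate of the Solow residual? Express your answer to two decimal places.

The Solow residual grew 2.76%.

Labor's share = 1 − 0.44 − 0.18 = 0.38.
Capital: 0.44 × 6.1 = 2.684 pp.
Human capital: 0.18 × 7.7 = 1.386 pp.
The labor force: 0.38 × 0.7 = 0.266 pp.
TFP growth = 7.1 − 4.336 = 2.764%.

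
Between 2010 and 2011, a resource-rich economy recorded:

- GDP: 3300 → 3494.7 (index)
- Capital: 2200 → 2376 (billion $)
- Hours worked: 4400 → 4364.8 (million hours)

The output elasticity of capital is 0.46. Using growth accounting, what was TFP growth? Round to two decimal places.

GDP growth = (3494.7 − 3300) / 3300 = 5.9%.
Capital growth = (2376 − 2200) / 2200 = 8%.
Hours worked growth = (4364.8 − 4400) / 4400 = -0.8%.
Labor's share = 1 − 0.46 = 0.54.
Capital: 0.46 × 8 = 3.68 pp.
Hours worked: 0.54 × (-0.8) = -0.432 pp.
TFP growth = 5.9 − 3.248 = 2.652%.

2.65%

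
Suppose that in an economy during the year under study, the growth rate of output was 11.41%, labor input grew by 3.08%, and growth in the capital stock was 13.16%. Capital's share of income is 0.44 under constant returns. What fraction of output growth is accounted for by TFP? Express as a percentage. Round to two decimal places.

Labor's share = 1 − 0.44 = 0.56.
The capital stock: 0.44 × 13.16 = 5.7904 pp.
Labor input: 0.56 × 3.08 = 1.7248 pp.
TFP growth = 11.41 − 7.5152 = 3.8948%.
TFP share of growth = 3.8948 / 11.41 × 100 = 34.135%.

TFP accounted for 34.13% of growth.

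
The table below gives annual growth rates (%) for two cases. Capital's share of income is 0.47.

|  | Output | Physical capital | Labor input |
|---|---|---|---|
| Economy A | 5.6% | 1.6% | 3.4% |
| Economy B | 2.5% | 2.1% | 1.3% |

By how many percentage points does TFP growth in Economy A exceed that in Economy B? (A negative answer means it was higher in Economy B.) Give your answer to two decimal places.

Labor's share = 1 − 0.47 = 0.53.
Economy A: TFP = 5.6 − 0.752 − 1.802 = 3.046%.
Economy B: TFP = 2.5 − 0.987 − 0.689 = 0.824%.
Difference = 3.046 − (0.824) = 2.222 pp.

2.22 percentage points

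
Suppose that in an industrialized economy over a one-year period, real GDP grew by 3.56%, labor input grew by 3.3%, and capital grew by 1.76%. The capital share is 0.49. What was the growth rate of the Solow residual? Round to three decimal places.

The Solow residual growth was 1.015%.

Labor's share = 1 − 0.49 = 0.51.
Capital: 0.49 × 1.76 = 0.8624 pp.
Labor input: 0.51 × 3.3 = 1.683 pp.
TFP growth = 3.56 − 2.5454 = 1.0146%.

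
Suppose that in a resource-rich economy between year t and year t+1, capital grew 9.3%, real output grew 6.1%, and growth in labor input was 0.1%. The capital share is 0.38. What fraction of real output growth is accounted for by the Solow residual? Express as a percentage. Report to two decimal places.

Labor's share = 1 − 0.38 = 0.62.
Capital: 0.38 × 9.3 = 3.534 pp.
Labor input: 0.62 × 0.1 = 0.062 pp.
TFP growth = 6.1 − 3.596 = 2.504%.
TFP share of growth = 2.504 / 6.1 × 100 = 41.0492%.

The Solow residual accounted for 41.05% of growth.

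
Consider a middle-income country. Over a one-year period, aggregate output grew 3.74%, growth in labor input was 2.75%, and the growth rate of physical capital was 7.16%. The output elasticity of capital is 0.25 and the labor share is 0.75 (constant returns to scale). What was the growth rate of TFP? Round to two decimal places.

-0.11%

Labor's share = 1 − 0.25 = 0.75.
Physical capital: 0.25 × 7.16 = 1.79 pp.
Labor input: 0.75 × 2.75 = 2.0625 pp.
TFP growth = 3.74 − 3.8525 = -0.1125%.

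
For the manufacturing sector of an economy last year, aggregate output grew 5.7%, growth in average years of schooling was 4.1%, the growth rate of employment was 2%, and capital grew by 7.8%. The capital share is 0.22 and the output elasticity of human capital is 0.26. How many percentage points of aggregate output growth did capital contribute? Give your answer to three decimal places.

1.716

Contribution = share × growth = 0.22 × 7.8 = 1.716 pp.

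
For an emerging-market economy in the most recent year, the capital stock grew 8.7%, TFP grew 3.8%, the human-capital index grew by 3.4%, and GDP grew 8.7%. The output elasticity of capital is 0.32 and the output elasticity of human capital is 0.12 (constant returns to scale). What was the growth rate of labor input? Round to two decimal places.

3.05%

Labor's share = 1 − 0.32 − 0.12 = 0.56.
gY = gA + 0.32×8.7 + 0.12×3.4 + 0.56×g.
0.56×g = 8.7 − 3.8 − 3.192 = 1.708.
g = 1.708 / 0.56 = 3.05%.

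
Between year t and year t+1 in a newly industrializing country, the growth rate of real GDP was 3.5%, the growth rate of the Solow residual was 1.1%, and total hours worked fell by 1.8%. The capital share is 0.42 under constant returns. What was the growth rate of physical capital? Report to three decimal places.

Physical capital grew 8.200%.

Labor's share = 1 − 0.42 = 0.58.
gY = gA + 0.58×(-1.8) + 0.42×g.
0.42×g = 3.5 − 1.1 + 1.044 = 3.444.
g = 3.444 / 0.42 = 8.2%.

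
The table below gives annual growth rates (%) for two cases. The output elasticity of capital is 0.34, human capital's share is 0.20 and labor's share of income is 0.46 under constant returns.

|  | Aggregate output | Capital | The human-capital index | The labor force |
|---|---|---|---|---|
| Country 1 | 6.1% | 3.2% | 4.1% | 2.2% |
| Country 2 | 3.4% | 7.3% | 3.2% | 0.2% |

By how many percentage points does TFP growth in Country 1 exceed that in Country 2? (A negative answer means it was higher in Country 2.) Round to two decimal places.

2.99 percentage points

Labor's share = 1 − 0.34 − 0.2 = 0.46.
Country 1: TFP = 6.1 − 1.088 − 0.82 − 1.012 = 3.18%.
Country 2: TFP = 3.4 − 2.482 − 0.64 − 0.092 = 0.186%.
Difference = 3.18 − (0.186) = 2.994 pp.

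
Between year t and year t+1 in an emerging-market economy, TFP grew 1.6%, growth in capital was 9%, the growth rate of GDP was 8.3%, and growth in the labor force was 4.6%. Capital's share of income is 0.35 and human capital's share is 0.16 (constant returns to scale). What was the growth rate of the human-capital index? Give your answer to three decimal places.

Labor's share = 1 − 0.35 − 0.16 = 0.49.
gY = gA + 0.35×9 + 0.49×4.6 + 0.16×g.
0.16×g = 8.3 − 1.6 − 5.404 = 1.296.
g = 1.296 / 0.16 = 8.1%.

8.100%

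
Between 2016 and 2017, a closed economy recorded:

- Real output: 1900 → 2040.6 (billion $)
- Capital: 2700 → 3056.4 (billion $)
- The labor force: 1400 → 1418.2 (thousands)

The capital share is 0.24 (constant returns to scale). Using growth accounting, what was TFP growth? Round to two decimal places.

Real output growth = (2040.6 − 1900) / 1900 = 7.4%.
Capital growth = (3056.4 − 2700) / 2700 = 13.2%.
The labor force growth = (1418.2 − 1400) / 1400 = 1.3%.
Labor's share = 1 − 0.24 = 0.76.
Capital: 0.24 × 13.2 = 3.168 pp.
The labor force: 0.76 × 1.3 = 0.988 pp.
TFP growth = 7.4 − 4.156 = 3.244%.

3.24%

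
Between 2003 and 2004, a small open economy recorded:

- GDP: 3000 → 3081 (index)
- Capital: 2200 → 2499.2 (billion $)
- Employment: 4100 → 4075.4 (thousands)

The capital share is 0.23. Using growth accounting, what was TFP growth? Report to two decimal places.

0.03%

GDP growth = (3081 − 3000) / 3000 = 2.7%.
Capital growth = (2499.2 − 2200) / 2200 = 13.6%.
Employment growth = (4075.4 − 4100) / 4100 = -0.6%.
Labor's share = 1 − 0.23 = 0.77.
Capital: 0.23 × 13.6 = 3.128 pp.
Employment: 0.77 × (-0.6) = -0.462 pp.
TFP growth = 2.7 − 2.666 = 0.034%.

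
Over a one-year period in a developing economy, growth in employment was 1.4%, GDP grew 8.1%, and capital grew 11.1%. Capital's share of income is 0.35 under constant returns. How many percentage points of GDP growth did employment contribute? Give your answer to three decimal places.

Labor's share = 1 − 0.35 = 0.65.
Contribution = share × growth = 0.65 × 1.4 = 0.91 pp.

0.910 percentage points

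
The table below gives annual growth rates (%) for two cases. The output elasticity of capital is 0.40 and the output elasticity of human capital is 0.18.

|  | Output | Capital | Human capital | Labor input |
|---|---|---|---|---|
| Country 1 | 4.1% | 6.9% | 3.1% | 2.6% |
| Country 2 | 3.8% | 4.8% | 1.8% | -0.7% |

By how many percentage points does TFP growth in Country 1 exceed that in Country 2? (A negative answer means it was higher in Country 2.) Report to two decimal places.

Labor's share = 1 − 0.4 − 0.18 = 0.42.
Country 1: TFP = 4.1 − 2.76 − 0.558 − 1.092 = -0.31%.
Country 2: TFP = 3.8 − 1.92 − 0.324 + 0.294 = 1.85%.
Difference = -0.31 − (1.85) = -2.16 pp.

-2.16 percentage points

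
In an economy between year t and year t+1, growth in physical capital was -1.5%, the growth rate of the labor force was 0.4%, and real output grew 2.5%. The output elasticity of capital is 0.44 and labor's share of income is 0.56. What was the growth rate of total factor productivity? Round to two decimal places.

Labor's share = 1 − 0.44 = 0.56.
Physical capital: 0.44 × (-1.5) = -0.66 pp.
The labor force: 0.56 × 0.4 = 0.224 pp.
TFP growth = 2.5 + 0.436 = 2.936%.

2.94%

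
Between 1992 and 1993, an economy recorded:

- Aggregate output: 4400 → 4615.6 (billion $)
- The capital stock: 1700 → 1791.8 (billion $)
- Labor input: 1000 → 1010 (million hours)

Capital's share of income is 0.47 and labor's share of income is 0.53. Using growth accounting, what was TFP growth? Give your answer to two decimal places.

Aggregate output growth = (4615.6 − 4400) / 4400 = 4.9%.
The capital stock growth = (1791.8 − 1700) / 1700 = 5.4%.
Labor input growth = (1010 − 1000) / 1000 = 1%.
Labor's share = 1 − 0.47 = 0.53.
The capital stock: 0.47 × 5.4 = 2.538 pp.
Labor input: 0.53 × 1 = 0.53 pp.
TFP growth = 4.9 − 3.068 = 1.832%.

TFP grew 1.83%.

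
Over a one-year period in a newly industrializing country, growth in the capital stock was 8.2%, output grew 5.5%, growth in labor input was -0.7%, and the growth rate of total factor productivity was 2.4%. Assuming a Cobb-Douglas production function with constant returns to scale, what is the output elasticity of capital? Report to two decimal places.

gY = gA + α·gK + (1−α)·gL, so gY − gA − gL = α(gK − gL).
5.5 − 2.4 + 0.7 = α × (8.2 − (-0.7)).
3.8 = 8.9 α, so α = 0.427.

α = 0.43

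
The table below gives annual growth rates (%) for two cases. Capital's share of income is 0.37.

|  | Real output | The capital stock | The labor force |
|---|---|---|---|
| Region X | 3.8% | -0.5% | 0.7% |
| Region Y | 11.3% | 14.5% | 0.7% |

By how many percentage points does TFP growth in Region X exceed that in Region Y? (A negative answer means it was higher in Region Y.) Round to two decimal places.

-1.95 percentage points

Labor's share = 1 − 0.37 = 0.63.
Region X: TFP = 3.8 + 0.185 − 0.441 = 3.544%.
Region Y: TFP = 11.3 − 5.365 − 0.441 = 5.494%.
Difference = 3.544 − (5.494) = -1.95 pp.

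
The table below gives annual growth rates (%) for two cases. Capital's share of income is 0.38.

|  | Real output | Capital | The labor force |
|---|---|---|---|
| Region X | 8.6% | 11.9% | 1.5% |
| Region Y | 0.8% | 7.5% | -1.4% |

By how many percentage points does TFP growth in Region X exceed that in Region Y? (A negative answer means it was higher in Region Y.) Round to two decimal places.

4.33 percentage points

Labor's share = 1 − 0.38 = 0.62.
Region X: TFP = 8.6 − 4.522 − 0.93 = 3.148%.
Region Y: TFP = 0.8 − 2.85 + 0.868 = -1.182%.
Difference = 3.148 − (-1.182) = 4.33 pp.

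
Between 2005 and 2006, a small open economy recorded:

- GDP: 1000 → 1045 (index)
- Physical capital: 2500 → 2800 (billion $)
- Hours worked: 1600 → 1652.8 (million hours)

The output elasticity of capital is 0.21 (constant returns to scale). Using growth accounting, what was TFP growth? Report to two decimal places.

-0.63%

GDP growth = (1045 − 1000) / 1000 = 4.5%.
Physical capital growth = (2800 − 2500) / 2500 = 12%.
Hours worked growth = (1652.8 − 1600) / 1600 = 3.3%.
Labor's share = 1 − 0.21 = 0.79.
Physical capital: 0.21 × 12 = 2.52 pp.
Hours worked: 0.79 × 3.3 = 2.607 pp.
TFP growth = 4.5 − 5.127 = -0.627%.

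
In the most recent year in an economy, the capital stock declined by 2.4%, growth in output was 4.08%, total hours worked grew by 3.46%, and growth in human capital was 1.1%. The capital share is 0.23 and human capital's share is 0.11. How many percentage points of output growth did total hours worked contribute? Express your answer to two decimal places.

Labor's share = 1 − 0.23 − 0.11 = 0.66.
Contribution = share × growth = 0.66 × 3.46 = 2.2836 pp.

2.28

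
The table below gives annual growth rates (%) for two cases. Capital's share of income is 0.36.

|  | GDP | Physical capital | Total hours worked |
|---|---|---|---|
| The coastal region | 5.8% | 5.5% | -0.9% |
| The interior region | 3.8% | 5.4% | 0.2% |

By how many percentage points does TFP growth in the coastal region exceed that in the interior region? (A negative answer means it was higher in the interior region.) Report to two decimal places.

2.67 percentage points

Labor's share = 1 − 0.36 = 0.64.
The coastal region: TFP = 5.8 − 1.98 + 0.576 = 4.396%.
The interior region: TFP = 3.8 − 1.944 − 0.128 = 1.728%.
Difference = 4.396 − (1.728) = 2.668 pp.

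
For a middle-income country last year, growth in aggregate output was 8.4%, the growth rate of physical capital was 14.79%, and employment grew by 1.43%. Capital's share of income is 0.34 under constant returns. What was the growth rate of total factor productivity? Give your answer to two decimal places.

Total factor productivity growth was 2.43%.

Labor's share = 1 − 0.34 = 0.66.
Physical capital: 0.34 × 14.79 = 5.0286 pp.
Employment: 0.66 × 1.43 = 0.9438 pp.
TFP growth = 8.4 − 5.9724 = 2.4276%.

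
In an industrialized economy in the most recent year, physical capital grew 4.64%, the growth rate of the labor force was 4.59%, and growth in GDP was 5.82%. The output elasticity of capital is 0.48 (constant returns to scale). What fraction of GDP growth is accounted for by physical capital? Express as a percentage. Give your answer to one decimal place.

Physical capital accounted for 38.3% of growth.

Physical capital contributed 0.48 × 4.64 = 2.2272 pp.
Share of growth = 2.2272 / 5.82 × 100 = 38.268%.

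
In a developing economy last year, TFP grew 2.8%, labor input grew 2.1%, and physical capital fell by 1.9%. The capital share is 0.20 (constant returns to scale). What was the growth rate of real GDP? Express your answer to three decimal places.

Real GDP growth was 4.100%.

Labor's share = 1 − 0.2 = 0.8.
Physical capital: 0.2 × (-1.9) = -0.38 pp.
Labor input: 0.8 × 2.1 = 1.68 pp.
Output growth = 2.8 + 1.3 = 4.1%.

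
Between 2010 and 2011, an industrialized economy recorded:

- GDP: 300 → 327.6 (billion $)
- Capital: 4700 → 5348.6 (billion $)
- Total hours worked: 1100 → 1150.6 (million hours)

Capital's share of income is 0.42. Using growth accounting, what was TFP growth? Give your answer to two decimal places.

GDP growth = (327.6 − 300) / 300 = 9.2%.
Capital growth = (5348.6 − 4700) / 4700 = 13.8%.
Total hours worked growth = (1150.6 − 1100) / 1100 = 4.6%.
Labor's share = 1 − 0.42 = 0.58.
Capital: 0.42 × 13.8 = 5.796 pp.
Total hours worked: 0.58 × 4.6 = 2.668 pp.
TFP growth = 9.2 − 8.464 = 0.736%.

TFP grew 0.74%.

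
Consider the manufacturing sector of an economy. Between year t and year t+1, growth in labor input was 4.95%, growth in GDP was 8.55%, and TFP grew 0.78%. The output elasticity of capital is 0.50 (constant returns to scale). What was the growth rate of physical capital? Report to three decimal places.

10.590%

Labor's share = 1 − 0.5 = 0.5.
gY = gA + 0.5×4.95 + 0.5×g.
0.5×g = 8.55 − 0.78 − 2.475 = 5.295.
g = 5.295 / 0.5 = 10.59%.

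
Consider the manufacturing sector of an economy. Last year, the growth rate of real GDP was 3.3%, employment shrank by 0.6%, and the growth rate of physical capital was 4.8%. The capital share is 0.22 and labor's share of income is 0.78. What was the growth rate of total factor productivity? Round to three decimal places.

2.712%

Labor's share = 1 − 0.22 = 0.78.
Physical capital: 0.22 × 4.8 = 1.056 pp.
Employment: 0.78 × (-0.6) = -0.468 pp.
TFP growth = 3.3 − 0.588 = 2.712%.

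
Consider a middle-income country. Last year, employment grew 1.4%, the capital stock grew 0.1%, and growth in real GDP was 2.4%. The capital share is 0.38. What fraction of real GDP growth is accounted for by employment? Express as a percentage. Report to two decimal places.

Labor's share = 1 − 0.38 = 0.62.
Employment contributed 0.62 × 1.4 = 0.868 pp.
Share of growth = 0.868 / 2.4 × 100 = 36.1667%.

Employment accounted for 36.17% of growth.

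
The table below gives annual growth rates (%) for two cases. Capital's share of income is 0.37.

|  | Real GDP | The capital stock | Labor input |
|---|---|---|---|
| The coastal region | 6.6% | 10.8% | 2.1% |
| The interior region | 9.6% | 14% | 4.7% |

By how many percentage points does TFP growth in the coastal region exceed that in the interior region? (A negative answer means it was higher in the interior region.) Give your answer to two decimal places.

-0.18 percentage points

Labor's share = 1 − 0.37 = 0.63.
The coastal region: TFP = 6.6 − 3.996 − 1.323 = 1.281%.
The interior region: TFP = 9.6 − 5.18 − 2.961 = 1.459%.
Difference = 1.281 − (1.459) = -0.178 pp.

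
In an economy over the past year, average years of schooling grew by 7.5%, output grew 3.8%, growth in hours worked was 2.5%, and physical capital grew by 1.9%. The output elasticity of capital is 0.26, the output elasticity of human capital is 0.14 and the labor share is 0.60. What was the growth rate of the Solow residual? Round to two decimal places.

0.76%

Labor's share = 1 − 0.26 − 0.14 = 0.6.
Physical capital: 0.26 × 1.9 = 0.494 pp.
Average years of schooling: 0.14 × 7.5 = 1.05 pp.
Hours worked: 0.6 × 2.5 = 1.5 pp.
TFP growth = 3.8 − 3.044 = 0.756%.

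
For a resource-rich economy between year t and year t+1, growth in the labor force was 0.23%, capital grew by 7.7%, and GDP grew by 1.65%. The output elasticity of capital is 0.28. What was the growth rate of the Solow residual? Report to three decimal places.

Labor's share = 1 − 0.28 = 0.72.
Capital: 0.28 × 7.7 = 2.156 pp.
The labor force: 0.72 × 0.23 = 0.1656 pp.
TFP growth = 1.65 − 2.3216 = -0.6716%.

-0.672%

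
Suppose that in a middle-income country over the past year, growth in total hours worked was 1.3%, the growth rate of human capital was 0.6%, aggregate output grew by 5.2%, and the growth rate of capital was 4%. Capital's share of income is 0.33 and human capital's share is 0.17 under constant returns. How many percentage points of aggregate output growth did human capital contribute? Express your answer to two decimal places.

0.10 percentage points

Contribution = share × growth = 0.17 × 0.6 = 0.102 pp.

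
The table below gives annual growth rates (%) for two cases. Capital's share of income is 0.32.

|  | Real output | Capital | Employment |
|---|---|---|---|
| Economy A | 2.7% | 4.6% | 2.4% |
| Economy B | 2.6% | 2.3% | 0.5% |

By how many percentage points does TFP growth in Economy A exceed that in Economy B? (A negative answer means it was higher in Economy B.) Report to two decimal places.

Labor's share = 1 − 0.32 = 0.68.
Economy A: TFP = 2.7 − 1.472 − 1.632 = -0.404%.
Economy B: TFP = 2.6 − 0.736 − 0.34 = 1.524%.
Difference = -0.404 − (1.524) = -1.928 pp.

-1.93 percentage points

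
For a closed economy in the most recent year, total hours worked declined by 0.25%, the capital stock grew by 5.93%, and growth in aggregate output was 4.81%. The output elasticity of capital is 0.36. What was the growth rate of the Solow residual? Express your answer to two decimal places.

Labor's share = 1 − 0.36 = 0.64.
The capital stock: 0.36 × 5.93 = 2.1348 pp.
Total hours worked: 0.64 × (-0.25) = -0.16 pp.
TFP growth = 4.81 − 1.9748 = 2.8352%.

2.84%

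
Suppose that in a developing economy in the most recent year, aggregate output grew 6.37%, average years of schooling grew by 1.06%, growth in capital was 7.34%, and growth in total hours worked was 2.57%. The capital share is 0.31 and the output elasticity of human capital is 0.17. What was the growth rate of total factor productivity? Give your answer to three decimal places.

Labor's share = 1 − 0.31 − 0.17 = 0.52.
Capital: 0.31 × 7.34 = 2.2754 pp.
Average years of schooling: 0.17 × 1.06 = 0.1802 pp.
Total hours worked: 0.52 × 2.57 = 1.3364 pp.
TFP growth = 6.37 − 3.792 = 2.578%.

Total factor productivity grew 2.578%.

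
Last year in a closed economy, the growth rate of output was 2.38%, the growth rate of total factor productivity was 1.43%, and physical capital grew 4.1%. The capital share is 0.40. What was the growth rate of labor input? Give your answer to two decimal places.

-1.15%

Labor's share = 1 − 0.4 = 0.6.
gY = gA + 0.4×4.1 + 0.6×g.
0.6×g = 2.38 − 1.43 − 1.64 = -0.69.
g = -0.69 / 0.6 = -1.15%.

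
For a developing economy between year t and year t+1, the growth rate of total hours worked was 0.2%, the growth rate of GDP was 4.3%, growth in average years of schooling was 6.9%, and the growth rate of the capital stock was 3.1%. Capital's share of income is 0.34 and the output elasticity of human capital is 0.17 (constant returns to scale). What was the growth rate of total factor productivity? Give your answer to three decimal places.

Labor's share = 1 − 0.34 − 0.17 = 0.49.
The capital stock: 0.34 × 3.1 = 1.054 pp.
Average years of schooling: 0.17 × 6.9 = 1.173 pp.
Total hours worked: 0.49 × 0.2 = 0.098 pp.
TFP growth = 4.3 − 2.325 = 1.975%.

1.975%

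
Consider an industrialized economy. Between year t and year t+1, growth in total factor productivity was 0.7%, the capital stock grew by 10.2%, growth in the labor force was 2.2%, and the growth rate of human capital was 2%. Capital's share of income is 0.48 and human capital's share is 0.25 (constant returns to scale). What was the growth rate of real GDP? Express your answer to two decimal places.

Labor's share = 1 − 0.48 − 0.25 = 0.27.
The capital stock: 0.48 × 10.2 = 4.896 pp.
Human capital: 0.25 × 2 = 0.5 pp.
The labor force: 0.27 × 2.2 = 0.594 pp.
Output growth = 0.7 + 5.99 = 6.69%.

Real GDP grew 6.69%.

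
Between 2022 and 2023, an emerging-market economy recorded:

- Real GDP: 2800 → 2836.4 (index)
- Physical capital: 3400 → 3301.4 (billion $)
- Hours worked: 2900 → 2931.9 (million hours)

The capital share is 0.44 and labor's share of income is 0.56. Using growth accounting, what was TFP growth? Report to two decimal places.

Real GDP growth = (2836.4 − 2800) / 2800 = 1.3%.
Physical capital growth = (3301.4 − 3400) / 3400 = -2.9%.
Hours worked growth = (2931.9 − 2900) / 2900 = 1.1%.
Labor's share = 1 − 0.44 = 0.56.
Physical capital: 0.44 × (-2.9) = -1.276 pp.
Hours worked: 0.56 × 1.1 = 0.616 pp.
TFP growth = 1.3 + 0.66 = 1.96%.

1.96%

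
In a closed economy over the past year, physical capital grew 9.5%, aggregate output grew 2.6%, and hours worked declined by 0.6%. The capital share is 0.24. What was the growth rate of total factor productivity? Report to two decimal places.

Total factor productivity grew 0.78%.

Labor's share = 1 − 0.24 = 0.76.
Physical capital: 0.24 × 9.5 = 2.28 pp.
Hours worked: 0.76 × (-0.6) = -0.456 pp.
TFP growth = 2.6 − 1.824 = 0.776%.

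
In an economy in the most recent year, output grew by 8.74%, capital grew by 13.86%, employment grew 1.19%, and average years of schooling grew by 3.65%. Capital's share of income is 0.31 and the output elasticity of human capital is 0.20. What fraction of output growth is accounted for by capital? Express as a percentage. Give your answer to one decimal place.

Capital contributed 0.31 × 13.86 = 4.2966 pp.
Share of growth = 4.2966 / 8.74 × 100 = 49.16%.

49.2%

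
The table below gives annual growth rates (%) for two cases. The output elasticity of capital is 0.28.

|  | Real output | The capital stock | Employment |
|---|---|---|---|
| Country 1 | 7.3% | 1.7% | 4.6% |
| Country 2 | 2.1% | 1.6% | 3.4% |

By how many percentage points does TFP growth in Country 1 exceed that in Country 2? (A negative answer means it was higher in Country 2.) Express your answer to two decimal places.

Labor's share = 1 − 0.28 = 0.72.
Country 1: TFP = 7.3 − 0.476 − 3.312 = 3.512%.
Country 2: TFP = 2.1 − 0.448 − 2.448 = -0.796%.
Difference = 3.512 − (-0.796) = 4.308 pp.

4.31 percentage points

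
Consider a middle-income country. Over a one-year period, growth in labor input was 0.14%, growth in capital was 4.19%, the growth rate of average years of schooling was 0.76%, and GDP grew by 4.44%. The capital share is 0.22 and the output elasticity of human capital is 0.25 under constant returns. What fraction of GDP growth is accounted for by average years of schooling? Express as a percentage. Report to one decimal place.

4.3%

Average years of schooling contributed 0.25 × 0.76 = 0.19 pp.
Share of growth = 0.19 / 4.44 × 100 = 4.279%.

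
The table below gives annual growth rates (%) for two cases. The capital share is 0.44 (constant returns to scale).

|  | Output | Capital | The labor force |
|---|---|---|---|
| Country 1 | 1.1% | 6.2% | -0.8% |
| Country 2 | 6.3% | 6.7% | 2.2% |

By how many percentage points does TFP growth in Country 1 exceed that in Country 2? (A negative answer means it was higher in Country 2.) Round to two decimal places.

Labor's share = 1 − 0.44 = 0.56.
Country 1: TFP = 1.1 − 2.728 + 0.448 = -1.18%.
Country 2: TFP = 6.3 − 2.948 − 1.232 = 2.12%.
Difference = -1.18 − (2.12) = -3.3 pp.

-3.30 percentage points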